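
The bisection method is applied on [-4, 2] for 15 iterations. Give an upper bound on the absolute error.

Bisection error bound: |error| ≤ (b-a)/2^n
|error| ≤ (2 - (-4))/2^15 = 6/2^15
|error| ≤ 0.0001831055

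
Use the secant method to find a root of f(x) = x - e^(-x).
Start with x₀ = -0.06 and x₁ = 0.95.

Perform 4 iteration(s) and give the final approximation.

f(x) = x - e^(-x)
x₀ = -0.06, x₁ = 0.95

Secant formula: x_{n+1} = x_n - f(x_n)(x_n - x_{n-1})/(f(x_n) - f(x_{n-1}))

Iteration 1:
  f(-0.060000) = -1.121837
  f(0.950000) = 0.563259
  x_2 = 0.950000 - 0.563259×(0.950000 - (-0.060000))/(0.563259 - (-1.121837))
       = 0.612398
Iteration 2:
  f(0.950000) = 0.563259
  f(0.612398) = 0.070349
  x_3 = 0.612398 - 0.070349×(0.612398 - 0.950000)/(0.070349 - 0.563259)
       = 0.564215
Iteration 3:
  f(0.612398) = 0.070349
  f(0.564215) = -0.004591
  x_4 = 0.564215 - (-0.004591)×(0.564215 - 0.612398)/(-0.004591 - 0.070349)
       = 0.567167
Iteration 4:
  f(0.564215) = -0.004591
  f(0.567167) = 0.000037
  x_5 = 0.567167 - 0.000037×(0.567167 - 0.564215)/(0.000037 - (-0.004591))
       = 0.567143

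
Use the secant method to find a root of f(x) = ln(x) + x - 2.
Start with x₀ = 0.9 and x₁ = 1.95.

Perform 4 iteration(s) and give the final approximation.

f(x) = ln(x) + x - 2
x₀ = 0.9, x₁ = 1.95

Secant formula: x_{n+1} = x_n - f(x_n)(x_n - x_{n-1})/(f(x_n) - f(x_{n-1}))

Iteration 1:
  f(0.900000) = -1.205361
  f(1.950000) = 0.617829
  x_2 = 1.950000 - 0.617829×(1.950000 - 0.900000)/(0.617829 - (-1.205361))
       = 1.594184
Iteration 2:
  f(1.950000) = 0.617829
  f(1.594184) = 0.060545
  x_3 = 1.594184 - 0.060545×(1.594184 - 1.950000)/(0.060545 - 0.617829)
       = 1.555526
Iteration 3:
  f(1.594184) = 0.060545
  f(1.555526) = -0.002660
  x_4 = 1.555526 - (-0.002660)×(1.555526 - 1.594184)/(-0.002660 - 0.060545)
       = 1.557153
Iteration 4:
  f(1.555526) = -0.002660
  f(1.557153) = 0.000012
  x_5 = 1.557153 - 0.000012×(1.557153 - 1.555526)/(0.000012 - (-0.002660))
       = 1.557146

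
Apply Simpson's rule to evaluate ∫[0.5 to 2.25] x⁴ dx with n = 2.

f(x) = x⁴
a = 0.5, b = 2.25, n = 2
h = (b - a)/n = 0.875000

Simpson's rule: (h/3)[f(x₀) + 4f(x₁) + 2f(x₂) + ... + f(xₙ)]

x_0 = 0.5000, f(x_0) = 0.062500, coefficient = 1
x_1 = 1.3750, f(x_1) = 3.574463, coefficient = 4
x_2 = 2.2500, f(x_2) = 25.628906, coefficient = 1

I ≈ (0.875000/3) × 39.989258 = 11.663534
Exact value: 11.526758
Error: 0.136776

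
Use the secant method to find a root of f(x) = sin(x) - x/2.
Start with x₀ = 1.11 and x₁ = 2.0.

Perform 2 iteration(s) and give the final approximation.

f(x) = sin(x) - x/2
x₀ = 1.11, x₁ = 2.0

Secant formula: x_{n+1} = x_n - f(x_n)(x_n - x_{n-1})/(f(x_n) - f(x_{n-1}))

Iteration 1:
  f(1.110000) = 0.340699
  f(2.000000) = -0.090703
  x_2 = 2.000000 - (-0.090703)×(2.000000 - 1.110000)/(-0.090703 - 0.340699)
       = 1.812877
Iteration 2:
  f(2.000000) = -0.090703
  f(1.812877) = 0.064403
  x_3 = 1.812877 - 0.064403×(1.812877 - 2.000000)/(0.064403 - (-0.090703))
       = 1.890574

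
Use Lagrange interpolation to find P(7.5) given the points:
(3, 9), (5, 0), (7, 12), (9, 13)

Lagrange interpolation formula:
P(x) = Σ yᵢ × Lᵢ(x)
where Lᵢ(x) = Π_{j≠i} (x - xⱼ)/(xᵢ - xⱼ)

L_0(7.5) = (7.5 - 5)/(3 - 5) × (7.5 - 7)/(3 - 7) × (7.5 - 9)/(3 - 9) = 0.039062
L_1(7.5) = (7.5 - 3)/(5 - 3) × (7.5 - 7)/(5 - 7) × (7.5 - 9)/(5 - 9) = -0.210938
L_2(7.5) = (7.5 - 3)/(7 - 3) × (7.5 - 5)/(7 - 5) × (7.5 - 9)/(7 - 9) = 1.054688
L_3(7.5) = (7.5 - 3)/(9 - 3) × (7.5 - 5)/(9 - 5) × (7.5 - 7)/(9 - 7) = 0.117188

P(7.5) = 9×L_0(7.5) + 0×L_1(7.5) + 12×L_2(7.5) + 13×L_3(7.5)
P(7.5) = 14.531250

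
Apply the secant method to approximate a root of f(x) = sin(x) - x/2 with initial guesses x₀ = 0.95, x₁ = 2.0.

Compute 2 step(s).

f(x) = sin(x) - x/2
x₀ = 0.95, x₁ = 2.0

Secant formula: x_{n+1} = x_n - f(x_n)(x_n - x_{n-1})/(f(x_n) - f(x_{n-1}))

Iteration 1:
  f(0.950000) = 0.338416
  f(2.000000) = -0.090703
  x_2 = 2.000000 - (-0.090703)×(2.000000 - 0.950000)/(-0.090703 - 0.338416)
       = 1.778062
Iteration 2:
  f(2.000000) = -0.090703
  f(1.778062) = 0.089566
  x_3 = 1.778062 - 0.089566×(1.778062 - 2.000000)/(0.089566 - (-0.090703))
       = 1.888331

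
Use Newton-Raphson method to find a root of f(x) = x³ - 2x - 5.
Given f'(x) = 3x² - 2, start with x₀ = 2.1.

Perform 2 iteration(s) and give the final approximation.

f(x) = x³ - 2x - 5
f'(x) = 3x² - 2
x₀ = 2.1

Newton-Raphson formula: x_{n+1} = x_n - f(x_n)/f'(x_n)

Iteration 1:
  f(2.100000) = 0.061000
  f'(2.100000) = 11.230000
  x_1 = 2.100000 - 0.061000/11.230000 = 2.094568
Iteration 2:
  f(2.094568) = 0.000186
  f'(2.094568) = 11.161647
  x_2 = 2.094568 - 0.000186/11.161647 = 2.094551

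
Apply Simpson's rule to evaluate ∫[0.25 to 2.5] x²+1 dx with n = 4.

f(x) = x²+1
a = 0.25, b = 2.5, n = 4
h = (b - a)/n = 0.562500

Simpson's rule: (h/3)[f(x₀) + 4f(x₁) + 2f(x₂) + ... + f(xₙ)]

x_0 = 0.2500, f(x_0) = 1.062500, coefficient = 1
x_1 = 0.8125, f(x_1) = 1.660156, coefficient = 4
x_2 = 1.3750, f(x_2) = 2.890625, coefficient = 2
x_3 = 1.9375, f(x_3) = 4.753906, coefficient = 4
x_4 = 2.5000, f(x_4) = 7.250000, coefficient = 1

I ≈ (0.562500/3) × 39.750000 = 7.453125
Exact value: 7.453125
Error: 0.000000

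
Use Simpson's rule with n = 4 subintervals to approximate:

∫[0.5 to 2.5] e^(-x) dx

f(x) = e^(-x)
a = 0.5, b = 2.5, n = 4
h = (b - a)/n = 0.500000

Simpson's rule: (h/3)[f(x₀) + 4f(x₁) + 2f(x₂) + ... + f(xₙ)]

x_0 = 0.5000, f(x_0) = 0.606531, coefficient = 1
x_1 = 1.0000, f(x_1) = 0.367879, coefficient = 4
x_2 = 1.5000, f(x_2) = 0.223130, coefficient = 2
x_3 = 2.0000, f(x_3) = 0.135335, coefficient = 4
x_4 = 2.5000, f(x_4) = 0.082085, coefficient = 1

I ≈ (0.500000/3) × 3.147735 = 0.524622
Exact value: 0.524446
Error: 0.000177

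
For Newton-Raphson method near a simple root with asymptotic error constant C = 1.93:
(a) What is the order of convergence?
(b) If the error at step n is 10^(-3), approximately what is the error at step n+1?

(a) Newton-Raphson has quadratic (order 2) convergence near simple roots.
    This means |e_{n+1}| ≈ C|e_n|².

(b) With |e_n| = 10^(-3) and C = 1.93:
    |e_{n+1}| ≈ 1.93 × (10^(-3))² = 1.93 × 10^(-6)

(a) 2 (quadratic); (b) |e_{n+1}| ≈ 1.930e-06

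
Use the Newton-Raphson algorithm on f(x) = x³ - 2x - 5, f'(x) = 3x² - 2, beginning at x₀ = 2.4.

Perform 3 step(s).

f(x) = x³ - 2x - 5
f'(x) = 3x² - 2
x₀ = 2.4

Newton-Raphson formula: x_{n+1} = x_n - f(x_n)/f'(x_n)

Iteration 1:
  f(2.400000) = 4.024000
  f'(2.400000) = 15.280000
  x_1 = 2.400000 - 4.024000/15.280000 = 2.136649
Iteration 2:
  f(2.136649) = 0.481082
  f'(2.136649) = 11.695810
  x_2 = 2.136649 - 0.481082/11.695810 = 2.095516
Iteration 3:
  f(2.095516) = 0.010775
  f'(2.095516) = 11.173567
  x_3 = 2.095516 - 0.010775/11.173567 = 2.094552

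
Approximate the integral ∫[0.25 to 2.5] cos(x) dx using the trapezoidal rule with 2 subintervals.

f(x) = cos(x)
a = 0.25, b = 2.5, n = 2
h = (b - a)/n = 1.125000

Trapezoidal rule: (h/2)[f(x₀) + 2f(x₁) + 2f(x₂) + ... + f(xₙ)]

x_0 = 0.2500, f(x_0) = 0.968912, coefficient = 1
x_1 = 1.3750, f(x_1) = 0.194548, coefficient = 2
x_2 = 2.5000, f(x_2) = -0.801144, coefficient = 1

I ≈ (1.125000/2) × 0.556864 = 0.313236
Exact value: 0.351068
Error: 0.037832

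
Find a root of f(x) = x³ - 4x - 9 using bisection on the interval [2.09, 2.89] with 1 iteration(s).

f(x) = x³ - 4x - 9
Initial interval: [2.09, 2.89]

Iteration 1:
  c_1 = (2.090000 + 2.890000)/2 = 2.490000
  f(c_1) = f(2.490000) = -3.521751
  f(a) × f(c) ≥ 0, new interval: [2.490000, 2.890000]

After 1 iteration(s), the approximation is c_1 = 2.490000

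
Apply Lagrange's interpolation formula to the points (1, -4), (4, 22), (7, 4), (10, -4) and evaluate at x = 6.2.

Lagrange interpolation formula:
P(x) = Σ yᵢ × Lᵢ(x)
where Lᵢ(x) = Π_{j≠i} (x - xⱼ)/(xᵢ - xⱼ)

L_0(6.2) = (6.2 - 4)/(1 - 4) × (6.2 - 7)/(1 - 7) × (6.2 - 10)/(1 - 10) = -0.041284
L_1(6.2) = (6.2 - 1)/(4 - 1) × (6.2 - 7)/(4 - 7) × (6.2 - 10)/(4 - 10) = 0.292741
L_2(6.2) = (6.2 - 1)/(7 - 1) × (6.2 - 4)/(7 - 4) × (6.2 - 10)/(7 - 10) = 0.805037
L_3(6.2) = (6.2 - 1)/(10 - 1) × (6.2 - 4)/(10 - 4) × (6.2 - 7)/(10 - 7) = -0.056494

P(6.2) = (-4)×L_0(6.2) + 22×L_1(6.2) + 4×L_2(6.2) + (-4)×L_3(6.2)
P(6.2) = 10.051556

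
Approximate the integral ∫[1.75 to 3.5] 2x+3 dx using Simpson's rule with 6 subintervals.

f(x) = 2x+3
a = 1.75, b = 3.5, n = 6
h = (b - a)/n = 0.291667

Simpson's rule: (h/3)[f(x₀) + 4f(x₁) + 2f(x₂) + ... + f(xₙ)]

x_0 = 1.7500, f(x_0) = 6.500000, coefficient = 1
x_1 = 2.0417, f(x_1) = 7.083333, coefficient = 4
x_2 = 2.3333, f(x_2) = 7.666667, coefficient = 2
x_3 = 2.6250, f(x_3) = 8.250000, coefficient = 4
x_4 = 2.9167, f(x_4) = 8.833333, coefficient = 2
x_5 = 3.2083, f(x_5) = 9.416667, coefficient = 4
x_6 = 3.5000, f(x_6) = 10.000000, coefficient = 1

I ≈ (0.291667/3) × 148.500000 = 14.437500
Exact value: 14.437500
Error: 0.000000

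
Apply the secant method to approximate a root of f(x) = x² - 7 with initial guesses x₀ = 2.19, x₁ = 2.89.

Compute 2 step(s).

f(x) = x² - 7
x₀ = 2.19, x₁ = 2.89

Secant formula: x_{n+1} = x_n - f(x_n)(x_n - x_{n-1})/(f(x_n) - f(x_{n-1}))

Iteration 1:
  f(2.190000) = -2.203900
  f(2.890000) = 1.352100
  x_2 = 2.890000 - 1.352100×(2.890000 - 2.190000)/(1.352100 - (-2.203900))
       = 2.623839
Iteration 2:
  f(2.890000) = 1.352100
  f(2.623839) = -0.115471
  x_3 = 2.623839 - (-0.115471)×(2.623839 - 2.890000)/(-0.115471 - 1.352100)
       = 2.644781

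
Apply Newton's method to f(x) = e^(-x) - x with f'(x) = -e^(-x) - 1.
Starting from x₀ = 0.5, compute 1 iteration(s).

f(x) = e^(-x) - x
f'(x) = -e^(-x) - 1
x₀ = 0.5

Newton-Raphson formula: x_{n+1} = x_n - f(x_n)/f'(x_n)

Iteration 1:
  f(0.500000) = 0.106531
  f'(0.500000) = -1.606531
  x_1 = 0.500000 - 0.106531/(-1.606531) = 0.566311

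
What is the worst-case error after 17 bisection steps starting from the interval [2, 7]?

Bisection error bound: |error| ≤ (b-a)/2^n
|error| ≤ (7 - 2)/2^17 = 5/2^17
|error| ≤ 0.0000381470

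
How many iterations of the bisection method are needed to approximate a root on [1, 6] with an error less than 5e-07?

We need (b-a)/2^n ≤ 5e-07
(6 - 1)/2^n ≤ 5e-07
5/2^n ≤ 5e-07
2^n ≥ 10000000
n ≥ log₂(10000000) = 23.25
n ≥ 24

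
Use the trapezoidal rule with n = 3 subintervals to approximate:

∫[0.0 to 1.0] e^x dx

f(x) = e^x
a = 0.0, b = 1.0, n = 3
h = (b - a)/n = 0.333333

Trapezoidal rule: (h/2)[f(x₀) + 2f(x₁) + 2f(x₂) + ... + f(xₙ)]

x_0 = 0.0000, f(x_0) = 1.000000, coefficient = 1
x_1 = 0.3333, f(x_1) = 1.395612, coefficient = 2
x_2 = 0.6667, f(x_2) = 1.947734, coefficient = 2
x_3 = 1.0000, f(x_3) = 2.718282, coefficient = 1

I ≈ (0.333333/2) × 10.404975 = 1.734162
Exact value: 1.718282
Error: 0.015881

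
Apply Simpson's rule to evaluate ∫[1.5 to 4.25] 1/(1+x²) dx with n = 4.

f(x) = 1/(1+x²)
a = 1.5, b = 4.25, n = 4
h = (b - a)/n = 0.687500

Simpson's rule: (h/3)[f(x₀) + 4f(x₁) + 2f(x₂) + ... + f(xₙ)]

x_0 = 1.5000, f(x_0) = 0.307692, coefficient = 1
x_1 = 2.1875, f(x_1) = 0.172856, coefficient = 4
x_2 = 2.8750, f(x_2) = 0.107926, coefficient = 2
x_3 = 3.5625, f(x_3) = 0.073039, coefficient = 4
x_4 = 4.2500, f(x_4) = 0.052459, coefficient = 1

I ≈ (0.687500/3) × 1.559582 = 0.357404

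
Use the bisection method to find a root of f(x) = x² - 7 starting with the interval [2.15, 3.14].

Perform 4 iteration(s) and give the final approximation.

f(x) = x² - 7
Initial interval: [2.15, 3.14]

Iteration 1:
  c_1 = (2.150000 + 3.140000)/2 = 2.645000
  f(c_1) = f(2.645000) = -0.003975
  f(a) × f(c) ≥ 0, new interval: [2.645000, 3.140000]
Iteration 2:
  c_2 = (2.645000 + 3.140000)/2 = 2.892500
  f(c_2) = f(2.892500) = 1.366556
  f(a) × f(c) < 0, new interval: [2.645000, 2.892500]
Iteration 3:
  c_3 = (2.645000 + 2.892500)/2 = 2.768750
  f(c_3) = f(2.768750) = 0.665977
  f(a) × f(c) < 0, new interval: [2.645000, 2.768750]
Iteration 4:
  c_4 = (2.645000 + 2.768750)/2 = 2.706875
  f(c_4) = f(2.706875) = 0.327172
  f(a) × f(c) < 0, new interval: [2.645000, 2.706875]

After 4 iteration(s), the approximation is c_4 = 2.706875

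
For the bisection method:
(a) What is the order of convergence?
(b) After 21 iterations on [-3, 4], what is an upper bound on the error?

(a) Bisection has linear (order 1) convergence; the error is halved each step.

(b) Error bound = (b-a)/2^n = (4 - (-3))/2^{21}
    = 7/2^{21}

(a) 1 (linear); (b) error ≤ 3.34e-06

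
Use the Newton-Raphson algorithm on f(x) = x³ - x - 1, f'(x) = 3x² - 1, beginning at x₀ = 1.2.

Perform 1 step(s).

f(x) = x³ - x - 1
f'(x) = 3x² - 1
x₀ = 1.2

Newton-Raphson formula: x_{n+1} = x_n - f(x_n)/f'(x_n)

Iteration 1:
  f(1.200000) = -0.472000
  f'(1.200000) = 3.320000
  x_1 = 1.200000 - (-0.472000)/3.320000 = 1.342169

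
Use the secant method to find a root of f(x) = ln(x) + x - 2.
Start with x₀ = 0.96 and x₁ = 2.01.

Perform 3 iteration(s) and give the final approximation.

f(x) = ln(x) + x - 2
x₀ = 0.96, x₁ = 2.01

Secant formula: x_{n+1} = x_n - f(x_n)(x_n - x_{n-1})/(f(x_n) - f(x_{n-1}))

Iteration 1:
  f(0.960000) = -1.080822
  f(2.010000) = 0.708135
  x_2 = 2.010000 - 0.708135×(2.010000 - 0.960000)/(0.708135 - (-1.080822))
       = 1.594371
Iteration 2:
  f(2.010000) = 0.708135
  f(1.594371) = 0.060851
  x_3 = 1.594371 - 0.060851×(1.594371 - 2.010000)/(0.060851 - 0.708135)
       = 1.555298
Iteration 3:
  f(1.594371) = 0.060851
  f(1.555298) = -0.003034
  x_4 = 1.555298 - (-0.003034)×(1.555298 - 1.594371)/(-0.003034 - 0.060851)
       = 1.557154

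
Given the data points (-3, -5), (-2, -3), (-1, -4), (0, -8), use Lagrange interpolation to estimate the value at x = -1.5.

Lagrange interpolation formula:
P(x) = Σ yᵢ × Lᵢ(x)
where Lᵢ(x) = Π_{j≠i} (x - xⱼ)/(xᵢ - xⱼ)

L_0(-1.5) = (-1.5 - (-2))/(-3 - (-2)) × (-1.5 - (-1))/(-3 - (-1)) × (-1.5 - 0)/(-3 - 0) = -0.062500
L_1(-1.5) = (-1.5 - (-3))/(-2 - (-3)) × (-1.5 - (-1))/(-2 - (-1)) × (-1.5 - 0)/(-2 - 0) = 0.562500
L_2(-1.5) = (-1.5 - (-3))/(-1 - (-3)) × (-1.5 - (-2))/(-1 - (-2)) × (-1.5 - 0)/(-1 - 0) = 0.562500
L_3(-1.5) = (-1.5 - (-3))/(0 - (-3)) × (-1.5 - (-2))/(0 - (-2)) × (-1.5 - (-1))/(0 - (-1)) = -0.062500

P(-1.5) = (-5)×L_0(-1.5) + (-3)×L_1(-1.5) + (-4)×L_2(-1.5) + (-8)×L_3(-1.5)
P(-1.5) = -3.125000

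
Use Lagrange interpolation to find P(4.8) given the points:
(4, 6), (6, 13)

Lagrange interpolation formula:
P(x) = Σ yᵢ × Lᵢ(x)
where Lᵢ(x) = Π_{j≠i} (x - xⱼ)/(xᵢ - xⱼ)

L_0(4.8) = (4.8 - 6)/(4 - 6) = 0.600000
L_1(4.8) = (4.8 - 4)/(6 - 4) = 0.400000

P(4.8) = 6×L_0(4.8) + 13×L_1(4.8)
P(4.8) = 8.800000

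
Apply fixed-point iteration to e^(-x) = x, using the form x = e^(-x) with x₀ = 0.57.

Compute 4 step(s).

Equation: e^(-x) = x
Fixed-point form: x = e^(-x)
x₀ = 0.57

x_1 = g(0.570000) = 0.565525
x_2 = g(0.565525) = 0.568062
x_3 = g(0.568062) = 0.566623
x_4 = g(0.566623) = 0.567439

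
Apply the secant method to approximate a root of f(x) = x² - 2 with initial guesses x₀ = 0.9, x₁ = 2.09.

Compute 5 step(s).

f(x) = x² - 2
x₀ = 0.9, x₁ = 2.09

Secant formula: x_{n+1} = x_n - f(x_n)(x_n - x_{n-1})/(f(x_n) - f(x_{n-1}))

Iteration 1:
  f(0.900000) = -1.190000
  f(2.090000) = 2.368100
  x_2 = 2.090000 - 2.368100×(2.090000 - 0.900000)/(2.368100 - (-1.190000))
       = 1.297993
Iteration 2:
  f(2.090000) = 2.368100
  f(1.297993) = -0.315213
  x_3 = 1.297993 - (-0.315213)×(1.297993 - 2.090000)/(-0.315213 - 2.368100)
       = 1.391032
Iteration 3:
  f(1.297993) = -0.315213
  f(1.391032) = -0.065031
  x_4 = 1.391032 - (-0.065031)×(1.391032 - 1.297993)/(-0.065031 - (-0.315213))
       = 1.415215
Iteration 4:
  f(1.391032) = -0.065031
  f(1.415215) = 0.002835
  x_5 = 1.415215 - 0.002835×(1.415215 - 1.391032)/(0.002835 - (-0.065031))
       = 1.414205
Iteration 5:
  f(1.415215) = 0.002835
  f(1.414205) = -0.000023
  x_6 = 1.414205 - (-0.000023)×(1.414205 - 1.415215)/(-0.000023 - 0.002835)
       = 1.414214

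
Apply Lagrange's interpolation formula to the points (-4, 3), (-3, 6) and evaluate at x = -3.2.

Lagrange interpolation formula:
P(x) = Σ yᵢ × Lᵢ(x)
where Lᵢ(x) = Π_{j≠i} (x - xⱼ)/(xᵢ - xⱼ)

L_0(-3.2) = (-3.2 - (-3))/(-4 - (-3)) = 0.200000
L_1(-3.2) = (-3.2 - (-4))/(-3 - (-4)) = 0.800000

P(-3.2) = 3×L_0(-3.2) + 6×L_1(-3.2)
P(-3.2) = 5.400000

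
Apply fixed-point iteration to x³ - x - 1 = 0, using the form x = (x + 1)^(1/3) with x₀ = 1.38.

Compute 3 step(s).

Equation: x³ - x - 1 = 0
Fixed-point form: x = (x + 1)^(1/3)
x₀ = 1.38

x_1 = g(1.380000) = 1.335136
x_2 = g(1.335136) = 1.326694
x_3 = g(1.326694) = 1.325093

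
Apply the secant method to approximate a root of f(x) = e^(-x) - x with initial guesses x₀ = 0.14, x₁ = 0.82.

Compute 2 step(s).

f(x) = e^(-x) - x
x₀ = 0.14, x₁ = 0.82

Secant formula: x_{n+1} = x_n - f(x_n)(x_n - x_{n-1})/(f(x_n) - f(x_{n-1}))

Iteration 1:
  f(0.140000) = 0.729358
  f(0.820000) = -0.379568
  x_2 = 0.820000 - (-0.379568)×(0.820000 - 0.140000)/(-0.379568 - 0.729358)
       = 0.587247
Iteration 2:
  f(0.820000) = -0.379568
  f(0.587247) = -0.031391
  x_3 = 0.587247 - (-0.031391)×(0.587247 - 0.820000)/(-0.031391 - (-0.379568))
       = 0.566262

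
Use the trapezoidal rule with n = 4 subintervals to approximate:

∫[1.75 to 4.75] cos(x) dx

f(x) = cos(x)
a = 1.75, b = 4.75, n = 4
h = (b - a)/n = 0.750000

Trapezoidal rule: (h/2)[f(x₀) + 2f(x₁) + 2f(x₂) + ... + f(xₙ)]

x_0 = 1.7500, f(x_0) = -0.178246, coefficient = 1
x_1 = 2.5000, f(x_1) = -0.801144, coefficient = 2
x_2 = 3.2500, f(x_2) = -0.994130, coefficient = 2
x_3 = 4.0000, f(x_3) = -0.653644, coefficient = 2
x_4 = 4.7500, f(x_4) = 0.037602, coefficient = 1

I ≈ (0.750000/2) × -5.038478 = -1.889429
Exact value: -1.983279
Error: 0.093850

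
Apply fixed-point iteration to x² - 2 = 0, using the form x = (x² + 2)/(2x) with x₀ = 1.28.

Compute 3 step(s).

Equation: x² - 2 = 0
Fixed-point form: x = (x² + 2)/(2x)
x₀ = 1.28

x_1 = g(1.280000) = 1.421250
x_2 = g(1.421250) = 1.414231
x_3 = g(1.414231) = 1.414214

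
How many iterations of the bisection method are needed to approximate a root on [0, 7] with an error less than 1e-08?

We need (b-a)/2^n ≤ 1e-08
(7 - 0)/2^n ≤ 1e-08
7/2^n ≤ 1e-08
2^n ≥ 700000000
n ≥ log₂(700000000) = 29.38
n ≥ 30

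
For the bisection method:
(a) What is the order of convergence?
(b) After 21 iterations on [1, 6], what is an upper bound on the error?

(a) Bisection has linear (order 1) convergence; the error is halved each step.

(b) Error bound = (b-a)/2^n = (6 - 1)/2^{21}
    = 5/2^{21}

(a) 1 (linear); (b) error ≤ 2.38e-06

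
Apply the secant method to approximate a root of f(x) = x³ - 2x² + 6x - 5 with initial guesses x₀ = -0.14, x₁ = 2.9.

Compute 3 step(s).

f(x) = x³ - 2x² + 6x - 5
x₀ = -0.14, x₁ = 2.9

Secant formula: x_{n+1} = x_n - f(x_n)(x_n - x_{n-1})/(f(x_n) - f(x_{n-1}))

Iteration 1:
  f(-0.140000) = -5.881944
  f(2.900000) = 19.969000
  x_2 = 2.900000 - 19.969000×(2.900000 - (-0.140000))/(19.969000 - (-5.881944))
       = 0.551700
Iteration 2:
  f(2.900000) = 19.969000
  f(0.551700) = -2.130621
  x_3 = 0.551700 - (-2.130621)×(0.551700 - 2.900000)/(-2.130621 - 19.969000)
       = 0.778100
Iteration 3:
  f(0.551700) = -2.130621
  f(0.778100) = -1.071188
  x_4 = 0.778100 - (-1.071188)×(0.778100 - 0.551700)/(-1.071188 - (-2.130621))
       = 1.007011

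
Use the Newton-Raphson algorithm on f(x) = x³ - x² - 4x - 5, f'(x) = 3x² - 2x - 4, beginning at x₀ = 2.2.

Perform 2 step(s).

f(x) = x³ - x² - 4x - 5
f'(x) = 3x² - 2x - 4
x₀ = 2.2

Newton-Raphson formula: x_{n+1} = x_n - f(x_n)/f'(x_n)

Iteration 1:
  f(2.200000) = -7.992000
  f'(2.200000) = 6.120000
  x_1 = 2.200000 - (-7.992000)/6.120000 = 3.505882
Iteration 2:
  f(3.505882) = 11.776800
  f'(3.505882) = 25.861869
  x_2 = 3.505882 - 11.776800/25.861869 = 3.050509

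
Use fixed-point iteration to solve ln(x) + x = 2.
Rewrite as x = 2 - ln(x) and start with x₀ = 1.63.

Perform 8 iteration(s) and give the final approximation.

Equation: ln(x) + x = 2
Fixed-point form: x = 2 - ln(x)
x₀ = 1.63

x_1 = g(1.630000) = 1.511420
x_2 = g(1.511420) = 1.586950
x_3 = g(1.586950) = 1.538186
x_4 = g(1.538186) = 1.569396
x_5 = g(1.569396) = 1.549309
x_6 = g(1.549309) = 1.562191
x_7 = g(1.562191) = 1.553911
x_8 = g(1.553911) = 1.559225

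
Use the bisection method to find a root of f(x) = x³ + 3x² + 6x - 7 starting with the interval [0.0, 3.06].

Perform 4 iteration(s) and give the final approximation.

f(x) = x³ + 3x² + 6x - 7
Initial interval: [0.0, 3.06]

Iteration 1:
  c_1 = (0.000000 + 3.060000)/2 = 1.530000
  f(c_1) = f(1.530000) = 12.784277
  f(a) × f(c) < 0, new interval: [0.000000, 1.530000]
Iteration 2:
  c_2 = (0.000000 + 1.530000)/2 = 0.765000
  f(c_2) = f(0.765000) = -0.206628
  f(a) × f(c) ≥ 0, new interval: [0.765000, 1.530000]
Iteration 3:
  c_3 = (0.765000 + 1.530000)/2 = 1.147500
  f(c_3) = f(1.147500) = 5.346247
  f(a) × f(c) < 0, new interval: [0.765000, 1.147500]
Iteration 4:
  c_4 = (0.765000 + 1.147500)/2 = 0.956250
  f(c_4) = f(0.956250) = 2.355151
  f(a) × f(c) < 0, new interval: [0.765000, 0.956250]

After 4 iteration(s), the approximation is c_4 = 0.956250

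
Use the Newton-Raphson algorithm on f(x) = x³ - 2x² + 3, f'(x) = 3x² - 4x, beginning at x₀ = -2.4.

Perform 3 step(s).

f(x) = x³ - 2x² + 3
f'(x) = 3x² - 4x
x₀ = -2.4

Newton-Raphson formula: x_{n+1} = x_n - f(x_n)/f'(x_n)

Iteration 1:
  f(-2.400000) = -22.344000
  f'(-2.400000) = 26.880000
  x_1 = -2.400000 - (-22.344000)/26.880000 = -1.568750
Iteration 2:
  f(-1.568750) = -5.782610
  f'(-1.568750) = 13.657930
  x_2 = -1.568750 - (-5.782610)/13.657930 = -1.145362
Iteration 3:
  f(-1.145362) = -1.126252
  f'(-1.145362) = 8.517005
  x_3 = -1.145362 - (-1.126252)/8.517005 = -1.013126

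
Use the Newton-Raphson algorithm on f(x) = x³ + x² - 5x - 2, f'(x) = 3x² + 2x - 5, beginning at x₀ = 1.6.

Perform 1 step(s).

f(x) = x³ + x² - 5x - 2
f'(x) = 3x² + 2x - 5
x₀ = 1.6

Newton-Raphson formula: x_{n+1} = x_n - f(x_n)/f'(x_n)

Iteration 1:
  f(1.600000) = -3.344000
  f'(1.600000) = 5.880000
  x_1 = 1.600000 - (-3.344000)/5.880000 = 2.168707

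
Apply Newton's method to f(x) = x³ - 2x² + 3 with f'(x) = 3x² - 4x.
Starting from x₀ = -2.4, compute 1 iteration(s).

f(x) = x³ - 2x² + 3
f'(x) = 3x² - 4x
x₀ = -2.4

Newton-Raphson formula: x_{n+1} = x_n - f(x_n)/f'(x_n)

Iteration 1:
  f(-2.400000) = -22.344000
  f'(-2.400000) = 26.880000
  x_1 = -2.400000 - (-22.344000)/26.880000 = -1.568750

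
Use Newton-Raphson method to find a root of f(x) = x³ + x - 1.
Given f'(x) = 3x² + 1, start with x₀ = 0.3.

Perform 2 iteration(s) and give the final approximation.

f(x) = x³ + x - 1
f'(x) = 3x² + 1
x₀ = 0.3

Newton-Raphson formula: x_{n+1} = x_n - f(x_n)/f'(x_n)

Iteration 1:
  f(0.300000) = -0.673000
  f'(0.300000) = 1.270000
  x_1 = 0.300000 - (-0.673000)/1.270000 = 0.829921
Iteration 2:
  f(0.829921) = 0.401546
  f'(0.829921) = 3.066308
  x_2 = 0.829921 - 0.401546/3.066308 = 0.698967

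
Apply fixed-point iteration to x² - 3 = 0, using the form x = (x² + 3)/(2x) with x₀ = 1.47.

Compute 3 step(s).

Equation: x² - 3 = 0
Fixed-point form: x = (x² + 3)/(2x)
x₀ = 1.47

x_1 = g(1.470000) = 1.755408
x_2 = g(1.755408) = 1.732206
x_3 = g(1.732206) = 1.732051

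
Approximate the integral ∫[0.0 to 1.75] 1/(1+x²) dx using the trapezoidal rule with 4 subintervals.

f(x) = 1/(1+x²)
a = 0.0, b = 1.75, n = 4
h = (b - a)/n = 0.437500

Trapezoidal rule: (h/2)[f(x₀) + 2f(x₁) + 2f(x₂) + ... + f(xₙ)]

x_0 = 0.0000, f(x_0) = 1.000000, coefficient = 1
x_1 = 0.4375, f(x_1) = 0.839344, coefficient = 2
x_2 = 0.8750, f(x_2) = 0.566372, coefficient = 2
x_3 = 1.3125, f(x_3) = 0.367288, coefficient = 2
x_4 = 1.7500, f(x_4) = 0.246154, coefficient = 1

I ≈ (0.437500/2) × 4.792162 = 1.048286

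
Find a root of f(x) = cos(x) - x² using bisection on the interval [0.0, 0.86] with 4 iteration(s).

f(x) = cos(x) - x²
Initial interval: [0.0, 0.86]

Iteration 1:
  c_1 = (0.000000 + 0.860000)/2 = 0.430000
  f(c_1) = f(0.430000) = 0.724066
  f(a) × f(c) ≥ 0, new interval: [0.430000, 0.860000]
Iteration 2:
  c_2 = (0.430000 + 0.860000)/2 = 0.645000
  f(c_2) = f(0.645000) = 0.383075
  f(a) × f(c) ≥ 0, new interval: [0.645000, 0.860000]
Iteration 3:
  c_3 = (0.645000 + 0.860000)/2 = 0.752500
  f(c_3) = f(0.752500) = 0.163726
  f(a) × f(c) ≥ 0, new interval: [0.752500, 0.860000]
Iteration 4:
  c_4 = (0.752500 + 0.860000)/2 = 0.806250
  f(c_4) = f(0.806250) = 0.042171
  f(a) × f(c) ≥ 0, new interval: [0.806250, 0.860000]

After 4 iteration(s), the approximation is c_4 = 0.806250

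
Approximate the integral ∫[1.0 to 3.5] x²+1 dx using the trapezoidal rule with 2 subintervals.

f(x) = x²+1
a = 1.0, b = 3.5, n = 2
h = (b - a)/n = 1.250000

Trapezoidal rule: (h/2)[f(x₀) + 2f(x₁) + 2f(x₂) + ... + f(xₙ)]

x_0 = 1.0000, f(x_0) = 2.000000, coefficient = 1
x_1 = 2.2500, f(x_1) = 6.062500, coefficient = 2
x_2 = 3.5000, f(x_2) = 13.250000, coefficient = 1

I ≈ (1.250000/2) × 27.375000 = 17.109375
Exact value: 16.458333
Error: 0.651042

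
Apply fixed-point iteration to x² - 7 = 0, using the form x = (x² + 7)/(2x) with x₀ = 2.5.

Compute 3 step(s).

Equation: x² - 7 = 0
Fixed-point form: x = (x² + 7)/(2x)
x₀ = 2.5

x_1 = g(2.500000) = 2.650000
x_2 = g(2.650000) = 2.645755
x_3 = g(2.645755) = 2.645751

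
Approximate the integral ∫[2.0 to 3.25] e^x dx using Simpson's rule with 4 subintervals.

f(x) = e^x
a = 2.0, b = 3.25, n = 4
h = (b - a)/n = 0.312500

Simpson's rule: (h/3)[f(x₀) + 4f(x₁) + 2f(x₂) + ... + f(xₙ)]

x_0 = 2.0000, f(x_0) = 7.389056, coefficient = 1
x_1 = 2.3125, f(x_1) = 10.099642, coefficient = 4
x_2 = 2.6250, f(x_2) = 13.804574, coefficient = 2
x_3 = 2.9375, f(x_3) = 18.868616, coefficient = 4
x_4 = 3.2500, f(x_4) = 25.790340, coefficient = 1

I ≈ (0.312500/3) × 176.661576 = 18.402248
Exact value: 18.401284
Error: 0.000964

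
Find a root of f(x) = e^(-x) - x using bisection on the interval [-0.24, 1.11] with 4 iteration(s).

f(x) = e^(-x) - x
Initial interval: [-0.24, 1.11]

Iteration 1:
  c_1 = (-0.240000 + 1.110000)/2 = 0.435000
  f(c_1) = f(0.435000) = 0.212265
  f(a) × f(c) ≥ 0, new interval: [0.435000, 1.110000]
Iteration 2:
  c_2 = (0.435000 + 1.110000)/2 = 0.772500
  f(c_2) = f(0.772500) = -0.310643
  f(a) × f(c) < 0, new interval: [0.435000, 0.772500]
Iteration 3:
  c_3 = (0.435000 + 0.772500)/2 = 0.603750
  f(c_3) = f(0.603750) = -0.056993
  f(a) × f(c) < 0, new interval: [0.435000, 0.603750]
Iteration 4:
  c_4 = (0.435000 + 0.603750)/2 = 0.519375
  f(c_4) = f(0.519375) = 0.075517
  f(a) × f(c) ≥ 0, new interval: [0.519375, 0.603750]

After 4 iteration(s), the approximation is c_4 = 0.519375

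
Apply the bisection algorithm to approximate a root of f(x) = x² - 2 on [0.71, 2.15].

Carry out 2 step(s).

f(x) = x² - 2
Initial interval: [0.71, 2.15]

Iteration 1:
  c_1 = (0.710000 + 2.150000)/2 = 1.430000
  f(c_1) = f(1.430000) = 0.044900
  f(a) × f(c) < 0, new interval: [0.710000, 1.430000]
Iteration 2:
  c_2 = (0.710000 + 1.430000)/2 = 1.070000
  f(c_2) = f(1.070000) = -0.855100
  f(a) × f(c) ≥ 0, new interval: [1.070000, 1.430000]

After 2 iteration(s), the approximation is c_2 = 1.070000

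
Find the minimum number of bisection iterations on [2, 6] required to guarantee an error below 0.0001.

We need (b-a)/2^n ≤ 0.0001
(6 - 2)/2^n ≤ 0.0001
4/2^n ≤ 0.0001
2^n ≥ 40000
n ≥ log₂(40000) = 15.29
n ≥ 16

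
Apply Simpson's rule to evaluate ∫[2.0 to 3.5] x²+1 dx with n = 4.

f(x) = x²+1
a = 2.0, b = 3.5, n = 4
h = (b - a)/n = 0.375000

Simpson's rule: (h/3)[f(x₀) + 4f(x₁) + 2f(x₂) + ... + f(xₙ)]

x_0 = 2.0000, f(x_0) = 5.000000, coefficient = 1
x_1 = 2.3750, f(x_1) = 6.640625, coefficient = 4
x_2 = 2.7500, f(x_2) = 8.562500, coefficient = 2
x_3 = 3.1250, f(x_3) = 10.765625, coefficient = 4
x_4 = 3.5000, f(x_4) = 13.250000, coefficient = 1

I ≈ (0.375000/3) × 105.000000 = 13.125000
Exact value: 13.125000
Error: 0.000000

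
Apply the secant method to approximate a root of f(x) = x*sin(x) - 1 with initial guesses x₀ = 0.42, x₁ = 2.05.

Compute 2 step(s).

f(x) = x*sin(x) - 1
x₀ = 0.42, x₁ = 2.05

Secant formula: x_{n+1} = x_n - f(x_n)(x_n - x_{n-1})/(f(x_n) - f(x_{n-1}))

Iteration 1:
  f(0.420000) = -0.828741
  f(2.050000) = 0.819093
  x_2 = 2.050000 - 0.819093×(2.050000 - 0.420000)/(0.819093 - (-0.828741))
       = 1.239772
Iteration 2:
  f(2.050000) = 0.819093
  f(1.239772) = 0.172464
  x_3 = 1.239772 - 0.172464×(1.239772 - 2.050000)/(0.172464 - 0.819093)
       = 1.023673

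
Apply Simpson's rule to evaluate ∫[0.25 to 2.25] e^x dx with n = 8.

f(x) = e^x
a = 0.25, b = 2.25, n = 8
h = (b - a)/n = 0.250000

Simpson's rule: (h/3)[f(x₀) + 4f(x₁) + 2f(x₂) + ... + f(xₙ)]

x_0 = 0.2500, f(x_0) = 1.284025, coefficient = 1
x_1 = 0.5000, f(x_1) = 1.648721, coefficient = 4
x_2 = 0.7500, f(x_2) = 2.117000, coefficient = 2
x_3 = 1.0000, f(x_3) = 2.718282, coefficient = 4
x_4 = 1.2500, f(x_4) = 3.490343, coefficient = 2
x_5 = 1.5000, f(x_5) = 4.481689, coefficient = 4
x_6 = 1.7500, f(x_6) = 5.754603, coefficient = 2
x_7 = 2.0000, f(x_7) = 7.389056, coefficient = 4
x_8 = 2.2500, f(x_8) = 9.487736, coefficient = 1

I ≈ (0.250000/3) × 98.446646 = 8.203887
Exact value: 8.203710
Error: 0.000177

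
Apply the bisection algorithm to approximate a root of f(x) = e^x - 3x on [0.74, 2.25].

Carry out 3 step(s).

f(x) = e^x - 3x
Initial interval: [0.74, 2.25]

Iteration 1:
  c_1 = (0.740000 + 2.250000)/2 = 1.495000
  f(c_1) = f(1.495000) = -0.025663
  f(a) × f(c) ≥ 0, new interval: [1.495000, 2.250000]
Iteration 2:
  c_2 = (1.495000 + 2.250000)/2 = 1.872500
  f(c_2) = f(1.872500) = 0.887037
  f(a) × f(c) < 0, new interval: [1.495000, 1.872500]
Iteration 3:
  c_3 = (1.495000 + 1.872500)/2 = 1.683750
  f(c_3) = f(1.683750) = 0.334465
  f(a) × f(c) < 0, new interval: [1.495000, 1.683750]

After 3 iteration(s), the approximation is c_3 = 1.683750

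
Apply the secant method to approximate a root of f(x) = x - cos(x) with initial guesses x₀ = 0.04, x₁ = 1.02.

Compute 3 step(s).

f(x) = x - cos(x)
x₀ = 0.04, x₁ = 1.02

Secant formula: x_{n+1} = x_n - f(x_n)(x_n - x_{n-1})/(f(x_n) - f(x_{n-1}))

Iteration 1:
  f(0.040000) = -0.959200
  f(1.020000) = 0.496634
  x_2 = 1.020000 - 0.496634×(1.020000 - 0.040000)/(0.496634 - (-0.959200))
       = 0.685689
Iteration 2:
  f(1.020000) = 0.496634
  f(0.685689) = -0.088294
  x_3 = 0.685689 - (-0.088294)×(0.685689 - 1.020000)/(-0.088294 - 0.496634)
       = 0.736153
Iteration 3:
  f(0.685689) = -0.088294
  f(0.736153) = -0.004905
  x_4 = 0.736153 - (-0.004905)×(0.736153 - 0.685689)/(-0.004905 - (-0.088294))
       = 0.739121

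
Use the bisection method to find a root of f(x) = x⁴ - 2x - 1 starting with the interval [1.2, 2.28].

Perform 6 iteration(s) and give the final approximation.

f(x) = x⁴ - 2x - 1
Initial interval: [1.2, 2.28]

Iteration 1:
  c_1 = (1.200000 + 2.280000)/2 = 1.740000
  f(c_1) = f(1.740000) = 4.686362
  f(a) × f(c) < 0, new interval: [1.200000, 1.740000]
Iteration 2:
  c_2 = (1.200000 + 1.740000)/2 = 1.470000
  f(c_2) = f(1.470000) = 0.729489
  f(a) × f(c) < 0, new interval: [1.200000, 1.470000]
Iteration 3:
  c_3 = (1.200000 + 1.470000)/2 = 1.335000
  f(c_3) = f(1.335000) = -0.493674
  f(a) × f(c) ≥ 0, new interval: [1.335000, 1.470000]
Iteration 4:
  c_4 = (1.335000 + 1.470000)/2 = 1.402500
  f(c_4) = f(1.402500) = 0.064114
  f(a) × f(c) < 0, new interval: [1.335000, 1.402500]
Iteration 5:
  c_5 = (1.335000 + 1.402500)/2 = 1.368750
  f(c_5) = f(1.368750) = -0.227586
  f(a) × f(c) ≥ 0, new interval: [1.368750, 1.402500]
Iteration 6:
  c_6 = (1.368750 + 1.402500)/2 = 1.385625
  f(c_6) = f(1.385625) = -0.085016
  f(a) × f(c) ≥ 0, new interval: [1.385625, 1.402500]

After 6 iteration(s), the approximation is c_6 = 1.385625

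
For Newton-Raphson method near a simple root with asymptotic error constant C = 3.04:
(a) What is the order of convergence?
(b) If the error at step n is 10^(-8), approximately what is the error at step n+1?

(a) Newton-Raphson has quadratic (order 2) convergence near simple roots.
    This means |e_{n+1}| ≈ C|e_n|².

(b) With |e_n| = 10^(-8) and C = 3.04:
    |e_{n+1}| ≈ 3.04 × (10^(-8))² = 3.04 × 10^(-16)

(a) 2 (quadratic); (b) |e_{n+1}| ≈ 3.040e-16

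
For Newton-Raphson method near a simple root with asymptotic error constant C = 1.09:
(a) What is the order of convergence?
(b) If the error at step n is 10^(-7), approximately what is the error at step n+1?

(a) Newton-Raphson has quadratic (order 2) convergence near simple roots.
    This means |e_{n+1}| ≈ C|e_n|².

(b) With |e_n| = 10^(-7) and C = 1.09:
    |e_{n+1}| ≈ 1.09 × (10^(-7))² = 1.09 × 10^(-14)

(a) 2 (quadratic); (b) |e_{n+1}| ≈ 1.090e-14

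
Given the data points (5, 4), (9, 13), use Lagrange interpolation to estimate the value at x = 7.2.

Lagrange interpolation formula:
P(x) = Σ yᵢ × Lᵢ(x)
where Lᵢ(x) = Π_{j≠i} (x - xⱼ)/(xᵢ - xⱼ)

L_0(7.2) = (7.2 - 9)/(5 - 9) = 0.450000
L_1(7.2) = (7.2 - 5)/(9 - 5) = 0.550000

P(7.2) = 4×L_0(7.2) + 13×L_1(7.2)
P(7.2) = 8.950000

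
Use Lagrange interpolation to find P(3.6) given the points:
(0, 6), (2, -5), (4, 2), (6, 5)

Lagrange interpolation formula:
P(x) = Σ yᵢ × Lᵢ(x)
where Lᵢ(x) = Π_{j≠i} (x - xⱼ)/(xᵢ - xⱼ)

L_0(3.6) = (3.6 - 2)/(0 - 2) × (3.6 - 4)/(0 - 4) × (3.6 - 6)/(0 - 6) = -0.032000
L_1(3.6) = (3.6 - 0)/(2 - 0) × (3.6 - 4)/(2 - 4) × (3.6 - 6)/(2 - 6) = 0.216000
L_2(3.6) = (3.6 - 0)/(4 - 0) × (3.6 - 2)/(4 - 2) × (3.6 - 6)/(4 - 6) = 0.864000
L_3(3.6) = (3.6 - 0)/(6 - 0) × (3.6 - 2)/(6 - 2) × (3.6 - 4)/(6 - 4) = -0.048000

P(3.6) = 6×L_0(3.6) + (-5)×L_1(3.6) + 2×L_2(3.6) + 5×L_3(3.6)
P(3.6) = 0.216000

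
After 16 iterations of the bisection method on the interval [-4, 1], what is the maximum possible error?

Bisection error bound: |error| ≤ (b-a)/2^n
|error| ≤ (1 - (-4))/2^16 = 5/2^16
|error| ≤ 0.0000762939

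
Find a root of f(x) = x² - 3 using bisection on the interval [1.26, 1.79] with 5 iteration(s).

f(x) = x² - 3
Initial interval: [1.26, 1.79]

Iteration 1:
  c_1 = (1.260000 + 1.790000)/2 = 1.525000
  f(c_1) = f(1.525000) = -0.674375
  f(a) × f(c) ≥ 0, new interval: [1.525000, 1.790000]
Iteration 2:
  c_2 = (1.525000 + 1.790000)/2 = 1.657500
  f(c_2) = f(1.657500) = -0.252694
  f(a) × f(c) ≥ 0, new interval: [1.657500, 1.790000]
Iteration 3:
  c_3 = (1.657500 + 1.790000)/2 = 1.723750
  f(c_3) = f(1.723750) = -0.028686
  f(a) × f(c) ≥ 0, new interval: [1.723750, 1.790000]
Iteration 4:
  c_4 = (1.723750 + 1.790000)/2 = 1.756875
  f(c_4) = f(1.756875) = 0.086610
  f(a) × f(c) < 0, new interval: [1.723750, 1.756875]
Iteration 5:
  c_5 = (1.723750 + 1.756875)/2 = 1.740312
  f(c_5) = f(1.740312) = 0.028688
  f(a) × f(c) < 0, new interval: [1.723750, 1.740312]

After 5 iteration(s), the approximation is c_5 = 1.740312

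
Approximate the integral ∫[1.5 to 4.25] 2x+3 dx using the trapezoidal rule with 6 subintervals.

f(x) = 2x+3
a = 1.5, b = 4.25, n = 6
h = (b - a)/n = 0.458333

Trapezoidal rule: (h/2)[f(x₀) + 2f(x₁) + 2f(x₂) + ... + f(xₙ)]

x_0 = 1.5000, f(x_0) = 6.000000, coefficient = 1
x_1 = 1.9583, f(x_1) = 6.916667, coefficient = 2
x_2 = 2.4167, f(x_2) = 7.833333, coefficient = 2
x_3 = 2.8750, f(x_3) = 8.750000, coefficient = 2
x_4 = 3.3333, f(x_4) = 9.666667, coefficient = 2
x_5 = 3.7917, f(x_5) = 10.583333, coefficient = 2
x_6 = 4.2500, f(x_6) = 11.500000, coefficient = 1

I ≈ (0.458333/2) × 105.000000 = 24.062500
Exact value: 24.062500
Error: 0.000000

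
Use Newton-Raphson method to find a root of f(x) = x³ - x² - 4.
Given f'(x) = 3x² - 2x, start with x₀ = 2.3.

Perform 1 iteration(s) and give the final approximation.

f(x) = x³ - x² - 4
f'(x) = 3x² - 2x
x₀ = 2.3

Newton-Raphson formula: x_{n+1} = x_n - f(x_n)/f'(x_n)

Iteration 1:
  f(2.300000) = 2.877000
  f'(2.300000) = 11.270000
  x_1 = 2.300000 - 2.877000/11.270000 = 2.044720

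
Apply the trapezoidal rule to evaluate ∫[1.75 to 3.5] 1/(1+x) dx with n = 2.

f(x) = 1/(1+x)
a = 1.75, b = 3.5, n = 2
h = (b - a)/n = 0.875000

Trapezoidal rule: (h/2)[f(x₀) + 2f(x₁) + 2f(x₂) + ... + f(xₙ)]

x_0 = 1.7500, f(x_0) = 0.363636, coefficient = 1
x_1 = 2.6250, f(x_1) = 0.275862, coefficient = 2
x_2 = 3.5000, f(x_2) = 0.222222, coefficient = 1

I ≈ (0.875000/2) × 1.137583 = 0.497692
Exact value: 0.492476
Error: 0.005216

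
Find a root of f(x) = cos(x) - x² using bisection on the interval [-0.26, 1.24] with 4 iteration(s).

f(x) = cos(x) - x²
Initial interval: [-0.26, 1.24]

Iteration 1:
  c_1 = (-0.260000 + 1.240000)/2 = 0.490000
  f(c_1) = f(0.490000) = 0.642233
  f(a) × f(c) ≥ 0, new interval: [0.490000, 1.240000]
Iteration 2:
  c_2 = (0.490000 + 1.240000)/2 = 0.865000
  f(c_2) = f(0.865000) = -0.099585
  f(a) × f(c) < 0, new interval: [0.490000, 0.865000]
Iteration 3:
  c_3 = (0.490000 + 0.865000)/2 = 0.677500
  f(c_3) = f(0.677500) = 0.320136
  f(a) × f(c) ≥ 0, new interval: [0.677500, 0.865000]
Iteration 4:
  c_4 = (0.677500 + 0.865000)/2 = 0.771250
  f(c_4) = f(0.771250) = 0.122213
  f(a) × f(c) ≥ 0, new interval: [0.771250, 0.865000]

After 4 iteration(s), the approximation is c_4 = 0.771250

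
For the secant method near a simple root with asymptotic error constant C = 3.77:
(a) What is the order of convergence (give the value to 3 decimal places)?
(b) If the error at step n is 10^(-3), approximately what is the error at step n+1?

(a) Secant method has superlinear convergence with order φ = (1+√5)/2 ≈ 1.618.
    This means |e_{n+1}| ≈ C|e_n|^1.618.

(b) With |e_n| = 10^(-3) and C = 3.77:
    |e_{n+1}| ≈ 3.77 × (10^(-3))^1.618 = 3.77 × 10^(-4.85)

(a) ≈ 1.618 (golden ratio); (b) |e_{n+1}| ≈ 5.275e-05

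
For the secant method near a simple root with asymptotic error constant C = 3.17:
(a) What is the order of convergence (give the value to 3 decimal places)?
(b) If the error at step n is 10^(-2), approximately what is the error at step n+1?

(a) Secant method has superlinear convergence with order φ = (1+√5)/2 ≈ 1.618.
    This means |e_{n+1}| ≈ C|e_n|^1.618.

(b) With |e_n| = 10^(-2) and C = 3.17:
    |e_{n+1}| ≈ 3.17 × (10^(-2))^1.618 = 3.17 × 10^(-3.24)

(a) ≈ 1.618 (golden ratio); (b) |e_{n+1}| ≈ 1.841e-03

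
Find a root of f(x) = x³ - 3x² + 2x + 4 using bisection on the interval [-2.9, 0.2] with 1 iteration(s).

f(x) = x³ - 3x² + 2x + 4
Initial interval: [-2.9, 0.2]

Iteration 1:
  c_1 = (-2.900000 + 0.200000)/2 = -1.350000
  f(c_1) = f(-1.350000) = -6.627875
  f(a) × f(c) ≥ 0, new interval: [-1.350000, 0.200000]

After 1 iteration(s), the approximation is c_1 = -1.350000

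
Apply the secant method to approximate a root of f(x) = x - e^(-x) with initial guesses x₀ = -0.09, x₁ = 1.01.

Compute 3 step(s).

f(x) = x - e^(-x)
x₀ = -0.09, x₁ = 1.01

Secant formula: x_{n+1} = x_n - f(x_n)(x_n - x_{n-1})/(f(x_n) - f(x_{n-1}))

Iteration 1:
  f(-0.090000) = -1.184174
  f(1.010000) = 0.645781
  x_2 = 1.010000 - 0.645781×(1.010000 - (-0.090000))/(0.645781 - (-1.184174))
       = 0.621816
Iteration 2:
  f(1.010000) = 0.645781
  f(0.621816) = 0.084848
  x_3 = 0.621816 - 0.084848×(0.621816 - 1.010000)/(0.084848 - 0.645781)
       = 0.563099
Iteration 3:
  f(0.621816) = 0.084848
  f(0.563099) = -0.006343
  x_4 = 0.563099 - (-0.006343)×(0.563099 - 0.621816)/(-0.006343 - 0.084848)
       = 0.567183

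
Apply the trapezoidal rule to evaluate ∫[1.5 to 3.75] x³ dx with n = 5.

f(x) = x³
a = 1.5, b = 3.75, n = 5
h = (b - a)/n = 0.450000

Trapezoidal rule: (h/2)[f(x₀) + 2f(x₁) + 2f(x₂) + ... + f(xₙ)]

x_0 = 1.5000, f(x_0) = 3.375000, coefficient = 1
x_1 = 1.9500, f(x_1) = 7.414875, coefficient = 2
x_2 = 2.4000, f(x_2) = 13.824000, coefficient = 2
x_3 = 2.8500, f(x_3) = 23.149125, coefficient = 2
x_4 = 3.3000, f(x_4) = 35.937000, coefficient = 2
x_5 = 3.7500, f(x_5) = 52.734375, coefficient = 1

I ≈ (0.450000/2) × 216.759375 = 48.770859
Exact value: 48.172852
Error: 0.598008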